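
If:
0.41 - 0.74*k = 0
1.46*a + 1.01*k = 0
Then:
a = -0.38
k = 0.55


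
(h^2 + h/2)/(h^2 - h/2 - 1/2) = h/(h - 1)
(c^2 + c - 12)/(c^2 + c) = (c^2 + c - 12)/(c*(c + 1))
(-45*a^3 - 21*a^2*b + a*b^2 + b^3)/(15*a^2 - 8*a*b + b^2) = (-9*a^2 - 6*a*b - b^2)/(3*a - b)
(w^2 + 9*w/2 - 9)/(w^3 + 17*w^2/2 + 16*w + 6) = (2*w - 3)/(2*w^2 + 5*w + 2)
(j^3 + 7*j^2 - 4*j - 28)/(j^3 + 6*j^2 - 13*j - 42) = (j - 2)/(j - 3)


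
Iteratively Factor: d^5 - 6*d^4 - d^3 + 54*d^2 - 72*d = (d - 4)*(d^4 - 2*d^3 - 9*d^2 + 18*d) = (d - 4)*(d - 3)*(d^3 + d^2 - 6*d) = d*(d - 4)*(d - 3)*(d^2 + d - 6) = d*(d - 4)*(d - 3)*(d + 3)*(d - 2)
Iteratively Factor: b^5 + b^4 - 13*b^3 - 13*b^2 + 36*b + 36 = (b - 2)*(b^4 + 3*b^3 - 7*b^2 - 27*b - 18) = (b - 2)*(b + 2)*(b^3 + b^2 - 9*b - 9) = (b - 2)*(b + 2)*(b + 3)*(b^2 - 2*b - 3) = (b - 3)*(b - 2)*(b + 2)*(b + 3)*(b + 1)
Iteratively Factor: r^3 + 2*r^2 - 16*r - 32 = (r - 4)*(r^2 + 6*r + 8) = (r - 4)*(r + 2)*(r + 4)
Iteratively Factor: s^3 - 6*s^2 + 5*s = (s - 5)*(s^2 - s) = (s - 5)*(s - 1)*(s)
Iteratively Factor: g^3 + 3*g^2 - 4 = (g + 2)*(g^2 + g - 2) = (g - 1)*(g + 2)*(g + 2)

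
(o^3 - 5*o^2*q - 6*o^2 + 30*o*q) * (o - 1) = o^4 - 5*o^3*q - 7*o^3 + 35*o^2*q + 6*o^2 - 30*o*q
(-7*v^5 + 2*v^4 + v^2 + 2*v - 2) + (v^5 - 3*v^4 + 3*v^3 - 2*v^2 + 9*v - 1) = -6*v^5 - v^4 + 3*v^3 - v^2 + 11*v - 3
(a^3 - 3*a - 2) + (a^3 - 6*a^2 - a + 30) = 2*a^3 - 6*a^2 - 4*a + 28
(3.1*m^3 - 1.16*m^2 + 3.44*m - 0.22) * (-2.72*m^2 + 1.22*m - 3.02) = -8.432*m^5 + 6.9372*m^4 - 20.134*m^3 + 8.2984*m^2 - 10.6572*m + 0.6644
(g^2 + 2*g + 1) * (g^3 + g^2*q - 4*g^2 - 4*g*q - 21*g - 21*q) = g^5 + g^4*q - 2*g^4 - 2*g^3*q - 28*g^3 - 28*g^2*q - 46*g^2 - 46*g*q - 21*g - 21*q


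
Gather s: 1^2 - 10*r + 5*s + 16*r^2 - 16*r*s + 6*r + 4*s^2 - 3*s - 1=16*r^2 - 4*r + 4*s^2 + s*(2 - 16*r)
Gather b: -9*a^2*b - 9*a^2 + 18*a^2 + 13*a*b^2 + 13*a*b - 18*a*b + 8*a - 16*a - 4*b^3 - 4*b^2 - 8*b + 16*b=9*a^2 - 8*a - 4*b^3 + b^2*(13*a - 4) + b*(-9*a^2 - 5*a + 8)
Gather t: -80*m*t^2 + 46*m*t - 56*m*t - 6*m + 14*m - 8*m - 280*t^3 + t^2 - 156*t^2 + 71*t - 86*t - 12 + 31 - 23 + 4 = -280*t^3 + t^2*(-80*m - 155) + t*(-10*m - 15)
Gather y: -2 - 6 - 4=-12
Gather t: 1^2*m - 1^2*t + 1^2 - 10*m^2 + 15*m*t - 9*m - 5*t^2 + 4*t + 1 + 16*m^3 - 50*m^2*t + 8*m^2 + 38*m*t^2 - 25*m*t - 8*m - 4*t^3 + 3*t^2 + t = 16*m^3 - 2*m^2 - 16*m - 4*t^3 + t^2*(38*m - 2) + t*(-50*m^2 - 10*m + 4) + 2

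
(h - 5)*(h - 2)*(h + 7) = h^3 - 39*h + 70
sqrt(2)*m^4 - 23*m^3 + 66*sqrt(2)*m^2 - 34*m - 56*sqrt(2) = (m - 7*sqrt(2))*(m - 4*sqrt(2))*(m - sqrt(2))*(sqrt(2)*m + 1)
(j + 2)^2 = j^2 + 4*j + 4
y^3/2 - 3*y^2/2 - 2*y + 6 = (y/2 + 1)*(y - 3)*(y - 2)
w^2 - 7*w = w*(w - 7)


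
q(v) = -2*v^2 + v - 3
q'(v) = 1 - 4*v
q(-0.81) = -5.12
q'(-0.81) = 4.24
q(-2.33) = -16.19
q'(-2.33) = 10.32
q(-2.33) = -16.19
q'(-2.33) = 10.32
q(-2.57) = -18.78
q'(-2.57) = 11.28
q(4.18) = -33.76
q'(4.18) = -15.72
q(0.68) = -3.24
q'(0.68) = -1.72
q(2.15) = -10.10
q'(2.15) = -7.60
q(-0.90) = -5.52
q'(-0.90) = 4.60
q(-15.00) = -468.00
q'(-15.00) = 61.00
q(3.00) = -18.00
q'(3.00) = -11.00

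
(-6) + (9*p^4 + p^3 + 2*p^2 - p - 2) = 9*p^4 + p^3 + 2*p^2 - p - 8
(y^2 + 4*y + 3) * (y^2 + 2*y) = y^4 + 6*y^3 + 11*y^2 + 6*y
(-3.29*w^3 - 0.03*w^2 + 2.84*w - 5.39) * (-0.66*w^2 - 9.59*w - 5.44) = 2.1714*w^5 + 31.5709*w^4 + 16.3109*w^3 - 23.515*w^2 + 36.2405*w + 29.3216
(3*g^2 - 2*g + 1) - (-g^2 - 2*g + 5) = 4*g^2 - 4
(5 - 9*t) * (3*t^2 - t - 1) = -27*t^3 + 24*t^2 + 4*t - 5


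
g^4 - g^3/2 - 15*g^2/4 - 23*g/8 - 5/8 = (g - 5/2)*(g + 1/2)^2*(g + 1)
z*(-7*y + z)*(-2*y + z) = 14*y^2*z - 9*y*z^2 + z^3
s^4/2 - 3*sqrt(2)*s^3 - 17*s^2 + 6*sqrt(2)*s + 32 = (s/2 + sqrt(2)/2)*(s - 8*sqrt(2))*(s - sqrt(2))*(s + 2*sqrt(2))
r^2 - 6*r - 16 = (r - 8)*(r + 2)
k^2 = k^2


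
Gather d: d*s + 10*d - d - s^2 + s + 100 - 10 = d*(s + 9) - s^2 + s + 90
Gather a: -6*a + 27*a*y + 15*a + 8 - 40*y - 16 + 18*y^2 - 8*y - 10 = a*(27*y + 9) + 18*y^2 - 48*y - 18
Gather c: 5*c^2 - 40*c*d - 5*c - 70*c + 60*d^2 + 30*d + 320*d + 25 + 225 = 5*c^2 + c*(-40*d - 75) + 60*d^2 + 350*d + 250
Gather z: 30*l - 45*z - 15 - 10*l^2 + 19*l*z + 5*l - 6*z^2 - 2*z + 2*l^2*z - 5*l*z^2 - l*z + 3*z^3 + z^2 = -10*l^2 + 35*l + 3*z^3 + z^2*(-5*l - 5) + z*(2*l^2 + 18*l - 47) - 15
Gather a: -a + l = -a + l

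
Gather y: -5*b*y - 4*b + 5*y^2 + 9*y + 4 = -4*b + 5*y^2 + y*(9 - 5*b) + 4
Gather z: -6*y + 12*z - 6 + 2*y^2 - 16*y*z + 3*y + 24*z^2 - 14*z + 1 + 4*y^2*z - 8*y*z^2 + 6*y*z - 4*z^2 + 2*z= 2*y^2 - 3*y + z^2*(20 - 8*y) + z*(4*y^2 - 10*y) - 5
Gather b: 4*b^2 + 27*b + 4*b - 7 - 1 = 4*b^2 + 31*b - 8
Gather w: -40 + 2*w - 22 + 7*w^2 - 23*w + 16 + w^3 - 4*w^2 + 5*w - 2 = w^3 + 3*w^2 - 16*w - 48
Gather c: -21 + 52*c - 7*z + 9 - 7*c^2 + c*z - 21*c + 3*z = -7*c^2 + c*(z + 31) - 4*z - 12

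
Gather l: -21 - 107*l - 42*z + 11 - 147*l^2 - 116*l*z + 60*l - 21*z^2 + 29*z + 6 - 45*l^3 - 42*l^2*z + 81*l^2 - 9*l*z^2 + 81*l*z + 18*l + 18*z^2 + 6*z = -45*l^3 + l^2*(-42*z - 66) + l*(-9*z^2 - 35*z - 29) - 3*z^2 - 7*z - 4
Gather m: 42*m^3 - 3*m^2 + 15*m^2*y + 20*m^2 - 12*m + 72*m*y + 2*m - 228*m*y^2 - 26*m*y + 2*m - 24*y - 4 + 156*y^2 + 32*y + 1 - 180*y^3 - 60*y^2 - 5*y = 42*m^3 + m^2*(15*y + 17) + m*(-228*y^2 + 46*y - 8) - 180*y^3 + 96*y^2 + 3*y - 3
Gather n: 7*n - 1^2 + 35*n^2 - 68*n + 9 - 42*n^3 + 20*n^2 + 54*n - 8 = -42*n^3 + 55*n^2 - 7*n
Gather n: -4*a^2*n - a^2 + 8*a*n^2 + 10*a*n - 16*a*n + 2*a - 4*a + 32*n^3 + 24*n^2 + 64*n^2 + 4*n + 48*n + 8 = -a^2 - 2*a + 32*n^3 + n^2*(8*a + 88) + n*(-4*a^2 - 6*a + 52) + 8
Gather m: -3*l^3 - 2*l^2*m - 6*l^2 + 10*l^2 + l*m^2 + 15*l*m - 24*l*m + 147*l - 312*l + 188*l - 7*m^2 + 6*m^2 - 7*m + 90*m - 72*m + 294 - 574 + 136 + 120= -3*l^3 + 4*l^2 + 23*l + m^2*(l - 1) + m*(-2*l^2 - 9*l + 11) - 24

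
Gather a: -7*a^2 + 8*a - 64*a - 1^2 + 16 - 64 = -7*a^2 - 56*a - 49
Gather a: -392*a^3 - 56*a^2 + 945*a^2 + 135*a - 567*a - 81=-392*a^3 + 889*a^2 - 432*a - 81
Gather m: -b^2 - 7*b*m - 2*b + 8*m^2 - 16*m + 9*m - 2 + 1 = -b^2 - 2*b + 8*m^2 + m*(-7*b - 7) - 1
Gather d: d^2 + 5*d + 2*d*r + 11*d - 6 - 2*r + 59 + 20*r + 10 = d^2 + d*(2*r + 16) + 18*r + 63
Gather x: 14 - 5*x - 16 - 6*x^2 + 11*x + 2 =-6*x^2 + 6*x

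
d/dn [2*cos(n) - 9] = -2*sin(n)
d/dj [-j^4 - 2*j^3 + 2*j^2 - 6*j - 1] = -4*j^3 - 6*j^2 + 4*j - 6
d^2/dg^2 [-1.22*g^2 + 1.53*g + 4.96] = -2.44000000000000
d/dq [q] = 1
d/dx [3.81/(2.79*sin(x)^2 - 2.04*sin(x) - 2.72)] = (7.7724 - 21.2598*sin(x))*cos(x)/(-2.79*sin(x)^2 + 2.04*sin(x) + 2.72)^2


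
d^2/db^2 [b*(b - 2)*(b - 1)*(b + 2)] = 12*b^2 - 6*b - 8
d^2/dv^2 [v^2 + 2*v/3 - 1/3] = 2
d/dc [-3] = 0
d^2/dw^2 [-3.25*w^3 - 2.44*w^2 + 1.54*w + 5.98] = -19.5*w - 4.88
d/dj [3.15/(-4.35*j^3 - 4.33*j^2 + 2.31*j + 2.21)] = (41.1075*j^2 + 27.279*j - 7.2765)/(4.35*j^3 + 4.33*j^2 - 2.31*j - 2.21)^2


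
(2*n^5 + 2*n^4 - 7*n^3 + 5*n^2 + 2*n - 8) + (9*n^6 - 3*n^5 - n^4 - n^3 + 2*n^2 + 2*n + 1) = 9*n^6 - n^5 + n^4 - 8*n^3 + 7*n^2 + 4*n - 7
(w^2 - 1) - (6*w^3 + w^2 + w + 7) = -6*w^3 - w - 8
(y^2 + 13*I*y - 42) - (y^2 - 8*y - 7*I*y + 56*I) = 8*y + 20*I*y - 42 - 56*I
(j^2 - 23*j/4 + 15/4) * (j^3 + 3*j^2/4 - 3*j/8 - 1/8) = j^5 - 5*j^4 - 15*j^3/16 + 155*j^2/32 - 11*j/16 - 15/32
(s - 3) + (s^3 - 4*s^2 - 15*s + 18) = s^3 - 4*s^2 - 14*s + 15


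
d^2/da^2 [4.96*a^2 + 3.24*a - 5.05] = 9.92000000000000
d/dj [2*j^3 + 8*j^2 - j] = 6*j^2 + 16*j - 1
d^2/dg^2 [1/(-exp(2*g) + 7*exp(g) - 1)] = (-2*(2*exp(g) - 7)^2*exp(g) + (4*exp(g) - 7)*(exp(2*g) - 7*exp(g) + 1))*exp(g)/(exp(2*g) - 7*exp(g) + 1)^3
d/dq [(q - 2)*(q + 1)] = 2*q - 1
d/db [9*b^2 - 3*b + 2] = 18*b - 3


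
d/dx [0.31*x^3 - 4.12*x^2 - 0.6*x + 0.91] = 0.93*x^2 - 8.24*x - 0.6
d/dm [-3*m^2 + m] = 1 - 6*m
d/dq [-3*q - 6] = -3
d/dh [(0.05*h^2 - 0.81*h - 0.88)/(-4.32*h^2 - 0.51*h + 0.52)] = (-3.5247*h^2 - 7.5512*h - 0.87)/(18.6624*h^4 + 4.4064*h^3 - 4.2327*h^2 - 0.5304*h + 0.2704)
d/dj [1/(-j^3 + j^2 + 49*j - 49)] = (3*j^2 - 2*j - 49)/(j^3 - j^2 - 49*j + 49)^2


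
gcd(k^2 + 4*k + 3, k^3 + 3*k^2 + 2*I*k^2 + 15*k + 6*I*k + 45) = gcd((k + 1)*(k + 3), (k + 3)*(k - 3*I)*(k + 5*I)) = k + 3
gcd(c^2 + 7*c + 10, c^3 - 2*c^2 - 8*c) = c + 2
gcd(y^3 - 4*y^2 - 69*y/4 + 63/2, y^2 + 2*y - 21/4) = y^2 + 2*y - 21/4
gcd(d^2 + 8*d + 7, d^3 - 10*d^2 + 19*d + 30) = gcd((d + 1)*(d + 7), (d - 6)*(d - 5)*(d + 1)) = d + 1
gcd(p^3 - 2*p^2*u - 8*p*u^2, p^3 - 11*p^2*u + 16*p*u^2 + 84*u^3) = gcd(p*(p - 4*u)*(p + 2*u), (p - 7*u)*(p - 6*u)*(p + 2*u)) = p + 2*u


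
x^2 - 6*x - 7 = (x - 7)*(x + 1)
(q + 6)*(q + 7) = q^2 + 13*q + 42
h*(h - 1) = h^2 - h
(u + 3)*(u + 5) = u^2 + 8*u + 15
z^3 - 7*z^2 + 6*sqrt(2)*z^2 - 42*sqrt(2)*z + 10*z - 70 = (z - 7)*(z + sqrt(2))*(z + 5*sqrt(2))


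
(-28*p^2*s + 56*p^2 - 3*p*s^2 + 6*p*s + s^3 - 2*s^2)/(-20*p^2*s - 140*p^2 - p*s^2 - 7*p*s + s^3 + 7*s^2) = (7*p*s - 14*p - s^2 + 2*s)/(5*p*s + 35*p - s^2 - 7*s)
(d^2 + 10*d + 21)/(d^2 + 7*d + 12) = (d + 7)/(d + 4)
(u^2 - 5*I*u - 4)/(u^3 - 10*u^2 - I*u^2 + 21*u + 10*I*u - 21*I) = (u - 4*I)/(u^2 - 10*u + 21)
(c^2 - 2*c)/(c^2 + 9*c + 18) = c*(c - 2)/(c^2 + 9*c + 18)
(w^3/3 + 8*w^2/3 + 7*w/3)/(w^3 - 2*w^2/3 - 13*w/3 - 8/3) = w*(w + 7)/(3*w^2 - 5*w - 8)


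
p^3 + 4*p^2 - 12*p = p*(p - 2)*(p + 6)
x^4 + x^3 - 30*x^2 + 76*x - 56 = (x - 2)^3*(x + 7)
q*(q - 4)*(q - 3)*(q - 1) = q^4 - 8*q^3 + 19*q^2 - 12*q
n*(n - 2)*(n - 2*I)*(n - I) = n^4 - 2*n^3 - 3*I*n^3 - 2*n^2 + 6*I*n^2 + 4*n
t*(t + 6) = t^2 + 6*t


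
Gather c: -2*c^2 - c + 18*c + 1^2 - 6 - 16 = -2*c^2 + 17*c - 21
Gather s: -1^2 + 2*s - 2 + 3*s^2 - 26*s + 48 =3*s^2 - 24*s + 45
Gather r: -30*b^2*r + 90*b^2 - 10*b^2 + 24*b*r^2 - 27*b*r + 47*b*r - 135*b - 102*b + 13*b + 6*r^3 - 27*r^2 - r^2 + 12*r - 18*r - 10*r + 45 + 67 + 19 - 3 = 80*b^2 - 224*b + 6*r^3 + r^2*(24*b - 28) + r*(-30*b^2 + 20*b - 16) + 128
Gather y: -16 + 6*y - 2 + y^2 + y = y^2 + 7*y - 18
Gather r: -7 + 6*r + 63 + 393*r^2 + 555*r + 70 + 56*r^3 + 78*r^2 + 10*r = 56*r^3 + 471*r^2 + 571*r + 126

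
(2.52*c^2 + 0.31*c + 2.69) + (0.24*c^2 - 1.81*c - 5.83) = 2.76*c^2 - 1.5*c - 3.14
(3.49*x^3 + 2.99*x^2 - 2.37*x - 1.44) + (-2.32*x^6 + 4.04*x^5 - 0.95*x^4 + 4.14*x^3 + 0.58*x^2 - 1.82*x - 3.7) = -2.32*x^6 + 4.04*x^5 - 0.95*x^4 + 7.63*x^3 + 3.57*x^2 - 4.19*x - 5.14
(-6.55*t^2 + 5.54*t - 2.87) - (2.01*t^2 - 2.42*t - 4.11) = -8.56*t^2 + 7.96*t + 1.24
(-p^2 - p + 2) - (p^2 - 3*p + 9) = -2*p^2 + 2*p - 7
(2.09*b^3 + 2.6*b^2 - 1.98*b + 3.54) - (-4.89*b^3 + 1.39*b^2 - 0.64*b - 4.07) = 6.98*b^3 + 1.21*b^2 - 1.34*b + 7.61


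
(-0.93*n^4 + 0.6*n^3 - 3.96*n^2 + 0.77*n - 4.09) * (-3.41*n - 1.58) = 3.1713*n^5 - 0.5766*n^4 + 12.5556*n^3 + 3.6311*n^2 + 12.7303*n + 6.4622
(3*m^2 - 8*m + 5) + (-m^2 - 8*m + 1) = 2*m^2 - 16*m + 6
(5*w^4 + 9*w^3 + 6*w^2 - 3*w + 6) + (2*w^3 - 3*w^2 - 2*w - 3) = 5*w^4 + 11*w^3 + 3*w^2 - 5*w + 3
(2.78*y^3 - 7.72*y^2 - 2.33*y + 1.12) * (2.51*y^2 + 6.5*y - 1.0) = 6.9778*y^5 - 1.3072*y^4 - 58.8083*y^3 - 4.6138*y^2 + 9.61*y - 1.12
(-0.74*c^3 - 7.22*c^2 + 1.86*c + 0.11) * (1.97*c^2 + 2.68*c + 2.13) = -1.4578*c^5 - 16.2066*c^4 - 17.2616*c^3 - 10.1771*c^2 + 4.2566*c + 0.2343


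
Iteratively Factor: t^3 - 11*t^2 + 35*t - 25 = (t - 1)*(t^2 - 10*t + 25) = (t - 5)*(t - 1)*(t - 5)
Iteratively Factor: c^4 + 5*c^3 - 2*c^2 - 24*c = (c + 3)*(c^3 + 2*c^2 - 8*c) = c*(c + 3)*(c^2 + 2*c - 8) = c*(c + 3)*(c + 4)*(c - 2)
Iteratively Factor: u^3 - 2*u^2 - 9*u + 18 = (u - 2)*(u^2 - 9) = (u - 2)*(u + 3)*(u - 3)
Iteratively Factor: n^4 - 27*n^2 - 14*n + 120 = (n - 2)*(n^3 + 2*n^2 - 23*n - 60) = (n - 2)*(n + 4)*(n^2 - 2*n - 15) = (n - 5)*(n - 2)*(n + 4)*(n + 3)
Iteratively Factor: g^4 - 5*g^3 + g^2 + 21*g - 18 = (g - 3)*(g^3 - 2*g^2 - 5*g + 6) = (g - 3)*(g + 2)*(g^2 - 4*g + 3) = (g - 3)^2*(g + 2)*(g - 1)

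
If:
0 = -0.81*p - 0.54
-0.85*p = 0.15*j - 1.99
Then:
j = 17.04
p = -0.67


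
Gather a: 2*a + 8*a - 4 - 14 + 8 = 10*a - 10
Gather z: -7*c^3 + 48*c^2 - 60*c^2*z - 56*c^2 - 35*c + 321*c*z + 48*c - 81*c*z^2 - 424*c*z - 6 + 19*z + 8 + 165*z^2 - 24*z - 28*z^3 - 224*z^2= -7*c^3 - 8*c^2 + 13*c - 28*z^3 + z^2*(-81*c - 59) + z*(-60*c^2 - 103*c - 5) + 2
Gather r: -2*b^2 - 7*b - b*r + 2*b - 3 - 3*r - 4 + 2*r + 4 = -2*b^2 - 5*b + r*(-b - 1) - 3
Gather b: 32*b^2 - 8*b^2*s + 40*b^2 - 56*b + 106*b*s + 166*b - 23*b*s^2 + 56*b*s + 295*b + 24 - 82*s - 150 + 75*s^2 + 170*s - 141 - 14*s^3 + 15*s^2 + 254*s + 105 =b^2*(72 - 8*s) + b*(-23*s^2 + 162*s + 405) - 14*s^3 + 90*s^2 + 342*s - 162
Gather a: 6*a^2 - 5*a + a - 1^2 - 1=6*a^2 - 4*a - 2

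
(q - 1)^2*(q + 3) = q^3 + q^2 - 5*q + 3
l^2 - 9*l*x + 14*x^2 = (l - 7*x)*(l - 2*x)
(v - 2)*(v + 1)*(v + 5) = v^3 + 4*v^2 - 7*v - 10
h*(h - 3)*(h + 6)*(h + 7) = h^4 + 10*h^3 + 3*h^2 - 126*h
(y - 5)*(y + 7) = y^2 + 2*y - 35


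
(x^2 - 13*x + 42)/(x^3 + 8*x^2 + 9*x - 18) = (x^2 - 13*x + 42)/(x^3 + 8*x^2 + 9*x - 18)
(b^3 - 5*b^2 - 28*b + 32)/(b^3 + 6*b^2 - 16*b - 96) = (b^2 - 9*b + 8)/(b^2 + 2*b - 24)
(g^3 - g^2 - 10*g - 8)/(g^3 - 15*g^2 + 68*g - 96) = (g^2 + 3*g + 2)/(g^2 - 11*g + 24)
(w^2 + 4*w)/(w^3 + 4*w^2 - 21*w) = (w + 4)/(w^2 + 4*w - 21)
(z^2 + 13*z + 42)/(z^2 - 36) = (z + 7)/(z - 6)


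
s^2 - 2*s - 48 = (s - 8)*(s + 6)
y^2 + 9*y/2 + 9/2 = (y + 3/2)*(y + 3)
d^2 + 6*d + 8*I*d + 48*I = (d + 6)*(d + 8*I)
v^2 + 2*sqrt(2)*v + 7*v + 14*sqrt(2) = (v + 7)*(v + 2*sqrt(2))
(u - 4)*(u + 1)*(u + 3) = u^3 - 13*u - 12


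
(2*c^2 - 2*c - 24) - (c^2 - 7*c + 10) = c^2 + 5*c - 34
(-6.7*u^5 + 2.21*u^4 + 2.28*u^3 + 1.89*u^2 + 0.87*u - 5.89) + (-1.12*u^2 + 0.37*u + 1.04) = -6.7*u^5 + 2.21*u^4 + 2.28*u^3 + 0.77*u^2 + 1.24*u - 4.85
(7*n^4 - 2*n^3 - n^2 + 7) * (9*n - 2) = 63*n^5 - 32*n^4 - 5*n^3 + 2*n^2 + 63*n - 14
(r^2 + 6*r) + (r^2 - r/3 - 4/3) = 2*r^2 + 17*r/3 - 4/3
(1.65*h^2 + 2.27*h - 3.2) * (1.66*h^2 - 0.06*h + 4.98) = 2.739*h^4 + 3.6692*h^3 + 2.7688*h^2 + 11.4966*h - 15.936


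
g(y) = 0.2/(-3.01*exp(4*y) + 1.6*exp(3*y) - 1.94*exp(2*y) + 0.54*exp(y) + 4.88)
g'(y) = 0.2*(12.04*exp(4*y) - 4.8*exp(3*y) + 3.88*exp(2*y) - 0.54*exp(y))/(-3.01*exp(4*y) + 1.6*exp(3*y) - 1.94*exp(2*y) + 0.54*exp(y) + 4.88)^2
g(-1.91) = 0.04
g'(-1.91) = -0.00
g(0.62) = -0.01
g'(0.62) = 0.04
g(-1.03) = 0.04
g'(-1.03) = 0.00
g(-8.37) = 0.04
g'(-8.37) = -0.00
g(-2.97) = 0.04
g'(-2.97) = -0.00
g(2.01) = -0.00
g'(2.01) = 0.00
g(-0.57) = 0.04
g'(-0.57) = 0.01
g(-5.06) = 0.04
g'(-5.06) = -0.00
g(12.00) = 0.00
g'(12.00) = 0.00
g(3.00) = 0.00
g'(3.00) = 0.00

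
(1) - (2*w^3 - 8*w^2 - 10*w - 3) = -2*w^3 + 8*w^2 + 10*w + 4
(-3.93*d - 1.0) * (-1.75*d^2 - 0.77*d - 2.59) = 6.8775*d^3 + 4.7761*d^2 + 10.9487*d + 2.59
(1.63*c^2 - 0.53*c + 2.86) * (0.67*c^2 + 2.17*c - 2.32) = 1.0921*c^4 + 3.182*c^3 - 3.0155*c^2 + 7.4358*c - 6.6352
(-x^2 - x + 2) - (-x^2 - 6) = 8 - x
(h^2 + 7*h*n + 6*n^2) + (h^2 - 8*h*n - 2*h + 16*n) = 2*h^2 - h*n - 2*h + 6*n^2 + 16*n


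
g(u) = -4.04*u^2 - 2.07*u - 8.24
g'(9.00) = -74.79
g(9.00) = -354.11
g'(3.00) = -26.31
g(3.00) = -50.81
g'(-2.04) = 14.41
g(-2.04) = -20.83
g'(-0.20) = -0.45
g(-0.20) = -7.99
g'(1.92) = -17.58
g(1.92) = -27.11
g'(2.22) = -20.01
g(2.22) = -32.75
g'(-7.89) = 61.68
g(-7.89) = -243.41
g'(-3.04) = 22.49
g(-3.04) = -39.28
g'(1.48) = -14.03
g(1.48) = -20.15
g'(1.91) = -17.50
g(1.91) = -26.93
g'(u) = -8.08*u - 2.07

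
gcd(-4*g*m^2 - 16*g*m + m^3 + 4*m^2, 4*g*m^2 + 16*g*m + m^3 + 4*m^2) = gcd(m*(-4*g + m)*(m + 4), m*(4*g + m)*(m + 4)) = m^2 + 4*m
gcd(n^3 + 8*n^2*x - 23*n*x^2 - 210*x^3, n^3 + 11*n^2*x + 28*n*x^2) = n + 7*x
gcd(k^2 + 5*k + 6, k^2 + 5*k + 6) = k^2 + 5*k + 6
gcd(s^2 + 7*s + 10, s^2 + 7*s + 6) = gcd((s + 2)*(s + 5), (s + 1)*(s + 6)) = 1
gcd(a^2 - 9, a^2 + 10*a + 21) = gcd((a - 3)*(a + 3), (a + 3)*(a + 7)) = a + 3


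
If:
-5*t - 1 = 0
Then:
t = -1/5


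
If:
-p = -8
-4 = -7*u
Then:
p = 8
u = 4/7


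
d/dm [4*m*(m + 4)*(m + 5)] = 12*m^2 + 72*m + 80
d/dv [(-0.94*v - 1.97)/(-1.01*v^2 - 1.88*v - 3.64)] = (0.9494*v^2 + 1.7672*v - (0.94*v + 1.97)*(2.02*v + 1.88) + 3.4216)/(1.01*v^2 + 1.88*v + 3.64)^2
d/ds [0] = 0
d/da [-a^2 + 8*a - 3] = 8 - 2*a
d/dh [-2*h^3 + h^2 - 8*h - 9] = -6*h^2 + 2*h - 8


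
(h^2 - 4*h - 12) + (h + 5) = h^2 - 3*h - 7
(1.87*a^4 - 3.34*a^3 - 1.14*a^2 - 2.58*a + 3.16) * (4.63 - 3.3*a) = -6.171*a^5 + 19.6801*a^4 - 11.7022*a^3 + 3.2358*a^2 - 22.3734*a + 14.6308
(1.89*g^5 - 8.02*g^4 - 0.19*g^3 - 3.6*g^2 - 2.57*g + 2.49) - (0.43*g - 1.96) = 1.89*g^5 - 8.02*g^4 - 0.19*g^3 - 3.6*g^2 - 3.0*g + 4.45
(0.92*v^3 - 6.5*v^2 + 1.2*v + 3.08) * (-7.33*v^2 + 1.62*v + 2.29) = -6.7436*v^5 + 49.1354*v^4 - 17.2192*v^3 - 35.5174*v^2 + 7.7376*v + 7.0532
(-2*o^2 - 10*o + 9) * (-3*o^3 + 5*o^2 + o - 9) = 6*o^5 + 20*o^4 - 79*o^3 + 53*o^2 + 99*o - 81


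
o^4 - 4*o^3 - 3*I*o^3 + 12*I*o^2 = o^2*(o - 4)*(o - 3*I)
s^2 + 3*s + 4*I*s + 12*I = (s + 3)*(s + 4*I)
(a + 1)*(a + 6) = a^2 + 7*a + 6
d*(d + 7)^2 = d^3 + 14*d^2 + 49*d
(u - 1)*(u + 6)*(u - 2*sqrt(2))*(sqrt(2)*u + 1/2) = sqrt(2)*u^4 - 7*u^3/2 + 5*sqrt(2)*u^3 - 35*u^2/2 - 7*sqrt(2)*u^2 - 5*sqrt(2)*u + 21*u + 6*sqrt(2)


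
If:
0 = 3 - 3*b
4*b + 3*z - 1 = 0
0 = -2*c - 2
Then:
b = 1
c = -1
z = -1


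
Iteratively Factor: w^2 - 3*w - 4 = (w - 4)*(w + 1)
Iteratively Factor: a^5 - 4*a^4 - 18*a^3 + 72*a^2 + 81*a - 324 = (a - 4)*(a^4 - 18*a^2 + 81) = (a - 4)*(a - 3)*(a^3 + 3*a^2 - 9*a - 27) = (a - 4)*(a - 3)*(a + 3)*(a^2 - 9) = (a - 4)*(a - 3)^2*(a + 3)*(a + 3)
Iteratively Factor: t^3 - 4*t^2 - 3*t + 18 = (t - 3)*(t^2 - t - 6) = (t - 3)^2*(t + 2)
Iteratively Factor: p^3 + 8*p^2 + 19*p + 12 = (p + 4)*(p^2 + 4*p + 3) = (p + 1)*(p + 4)*(p + 3)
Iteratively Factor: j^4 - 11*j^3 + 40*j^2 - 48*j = (j)*(j^3 - 11*j^2 + 40*j - 48) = j*(j - 4)*(j^2 - 7*j + 12) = j*(j - 4)*(j - 3)*(j - 4)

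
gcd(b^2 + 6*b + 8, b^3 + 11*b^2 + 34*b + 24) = b + 4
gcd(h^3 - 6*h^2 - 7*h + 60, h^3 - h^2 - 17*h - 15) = h^2 - 2*h - 15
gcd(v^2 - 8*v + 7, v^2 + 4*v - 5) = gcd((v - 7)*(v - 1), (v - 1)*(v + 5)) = v - 1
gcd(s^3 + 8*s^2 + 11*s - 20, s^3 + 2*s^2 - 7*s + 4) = s^2 + 3*s - 4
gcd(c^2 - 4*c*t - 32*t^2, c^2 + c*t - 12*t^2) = c + 4*t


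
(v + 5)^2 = v^2 + 10*v + 25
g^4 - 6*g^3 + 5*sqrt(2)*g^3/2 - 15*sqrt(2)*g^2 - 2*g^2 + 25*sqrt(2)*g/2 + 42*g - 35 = (g - 5)*(g - 1)*(g - sqrt(2))*(g + 7*sqrt(2)/2)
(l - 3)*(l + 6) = l^2 + 3*l - 18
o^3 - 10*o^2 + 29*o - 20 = (o - 5)*(o - 4)*(o - 1)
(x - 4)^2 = x^2 - 8*x + 16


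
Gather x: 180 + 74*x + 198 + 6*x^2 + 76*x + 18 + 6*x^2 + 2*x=12*x^2 + 152*x + 396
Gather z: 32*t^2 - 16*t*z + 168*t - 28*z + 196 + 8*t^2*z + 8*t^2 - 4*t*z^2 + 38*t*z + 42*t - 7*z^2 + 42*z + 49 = 40*t^2 + 210*t + z^2*(-4*t - 7) + z*(8*t^2 + 22*t + 14) + 245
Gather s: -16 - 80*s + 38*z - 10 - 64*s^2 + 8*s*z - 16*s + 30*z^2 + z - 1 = -64*s^2 + s*(8*z - 96) + 30*z^2 + 39*z - 27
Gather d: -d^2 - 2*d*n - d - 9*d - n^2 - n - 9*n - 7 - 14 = -d^2 + d*(-2*n - 10) - n^2 - 10*n - 21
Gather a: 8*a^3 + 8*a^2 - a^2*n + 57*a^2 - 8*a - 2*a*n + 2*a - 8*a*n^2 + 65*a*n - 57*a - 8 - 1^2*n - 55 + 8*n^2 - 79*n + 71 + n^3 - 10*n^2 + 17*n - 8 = 8*a^3 + a^2*(65 - n) + a*(-8*n^2 + 63*n - 63) + n^3 - 2*n^2 - 63*n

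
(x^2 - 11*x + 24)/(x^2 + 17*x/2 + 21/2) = 2*(x^2 - 11*x + 24)/(2*x^2 + 17*x + 21)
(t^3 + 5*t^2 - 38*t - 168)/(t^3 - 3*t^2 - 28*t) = (t^2 + t - 42)/(t*(t - 7))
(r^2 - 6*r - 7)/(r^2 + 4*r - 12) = (r^2 - 6*r - 7)/(r^2 + 4*r - 12)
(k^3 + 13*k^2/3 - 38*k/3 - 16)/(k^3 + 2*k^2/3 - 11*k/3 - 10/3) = (3*k^2 + 10*k - 48)/(3*k^2 - k - 10)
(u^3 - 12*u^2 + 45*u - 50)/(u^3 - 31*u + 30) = (u^2 - 7*u + 10)/(u^2 + 5*u - 6)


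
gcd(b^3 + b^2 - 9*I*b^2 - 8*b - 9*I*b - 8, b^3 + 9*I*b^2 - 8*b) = 1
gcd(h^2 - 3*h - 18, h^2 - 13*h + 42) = h - 6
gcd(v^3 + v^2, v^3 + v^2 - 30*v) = v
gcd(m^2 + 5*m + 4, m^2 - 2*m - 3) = m + 1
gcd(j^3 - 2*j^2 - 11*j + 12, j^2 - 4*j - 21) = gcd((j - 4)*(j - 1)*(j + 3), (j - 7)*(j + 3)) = j + 3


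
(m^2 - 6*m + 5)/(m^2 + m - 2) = (m - 5)/(m + 2)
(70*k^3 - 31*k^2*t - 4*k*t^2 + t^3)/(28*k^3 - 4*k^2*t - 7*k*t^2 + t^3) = (5*k + t)/(2*k + t)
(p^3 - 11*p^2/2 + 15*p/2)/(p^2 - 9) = p*(2*p - 5)/(2*(p + 3))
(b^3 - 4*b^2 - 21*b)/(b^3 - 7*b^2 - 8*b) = (-b^2 + 4*b + 21)/(-b^2 + 7*b + 8)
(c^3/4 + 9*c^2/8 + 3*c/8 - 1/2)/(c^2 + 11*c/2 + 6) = (2*c^2 + c - 1)/(4*(2*c + 3))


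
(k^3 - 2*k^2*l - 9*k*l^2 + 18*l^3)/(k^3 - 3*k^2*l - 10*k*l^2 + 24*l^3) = (k - 3*l)/(k - 4*l)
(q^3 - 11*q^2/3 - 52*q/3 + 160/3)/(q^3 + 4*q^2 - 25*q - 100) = (q - 8/3)/(q + 5)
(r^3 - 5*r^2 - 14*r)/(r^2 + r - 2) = r*(r - 7)/(r - 1)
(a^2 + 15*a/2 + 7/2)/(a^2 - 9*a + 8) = (2*a^2 + 15*a + 7)/(2*(a^2 - 9*a + 8))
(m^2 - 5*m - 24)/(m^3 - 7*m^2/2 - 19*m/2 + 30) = 2*(m - 8)/(2*m^2 - 13*m + 20)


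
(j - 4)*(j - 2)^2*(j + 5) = j^4 - 3*j^3 - 20*j^2 + 84*j - 80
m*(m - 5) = m^2 - 5*m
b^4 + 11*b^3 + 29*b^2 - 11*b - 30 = (b - 1)*(b + 1)*(b + 5)*(b + 6)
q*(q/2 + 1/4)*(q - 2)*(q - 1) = q^4/2 - 5*q^3/4 + q^2/4 + q/2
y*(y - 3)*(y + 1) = y^3 - 2*y^2 - 3*y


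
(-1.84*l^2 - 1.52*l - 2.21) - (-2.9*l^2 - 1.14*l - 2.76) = 1.06*l^2 - 0.38*l + 0.55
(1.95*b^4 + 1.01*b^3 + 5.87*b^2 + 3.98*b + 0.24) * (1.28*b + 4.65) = 2.496*b^5 + 10.3603*b^4 + 12.2101*b^3 + 32.3899*b^2 + 18.8142*b + 1.116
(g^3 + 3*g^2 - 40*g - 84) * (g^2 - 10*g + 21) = g^5 - 7*g^4 - 49*g^3 + 379*g^2 - 1764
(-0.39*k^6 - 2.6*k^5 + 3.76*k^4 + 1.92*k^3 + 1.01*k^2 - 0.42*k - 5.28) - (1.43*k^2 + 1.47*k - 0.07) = -0.39*k^6 - 2.6*k^5 + 3.76*k^4 + 1.92*k^3 - 0.42*k^2 - 1.89*k - 5.21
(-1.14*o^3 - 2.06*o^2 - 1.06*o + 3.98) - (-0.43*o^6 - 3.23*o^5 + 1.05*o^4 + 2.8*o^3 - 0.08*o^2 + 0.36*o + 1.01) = 0.43*o^6 + 3.23*o^5 - 1.05*o^4 - 3.94*o^3 - 1.98*o^2 - 1.42*o + 2.97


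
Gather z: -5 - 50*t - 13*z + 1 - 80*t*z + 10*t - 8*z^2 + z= -40*t - 8*z^2 + z*(-80*t - 12) - 4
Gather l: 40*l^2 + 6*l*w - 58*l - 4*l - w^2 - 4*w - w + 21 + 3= 40*l^2 + l*(6*w - 62) - w^2 - 5*w + 24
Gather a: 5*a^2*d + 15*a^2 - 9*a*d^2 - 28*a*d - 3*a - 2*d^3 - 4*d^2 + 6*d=a^2*(5*d + 15) + a*(-9*d^2 - 28*d - 3) - 2*d^3 - 4*d^2 + 6*d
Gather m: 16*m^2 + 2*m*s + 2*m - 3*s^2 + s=16*m^2 + m*(2*s + 2) - 3*s^2 + s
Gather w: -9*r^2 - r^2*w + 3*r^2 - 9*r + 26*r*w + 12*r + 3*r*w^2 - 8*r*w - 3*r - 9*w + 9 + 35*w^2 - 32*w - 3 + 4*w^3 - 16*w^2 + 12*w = -6*r^2 + 4*w^3 + w^2*(3*r + 19) + w*(-r^2 + 18*r - 29) + 6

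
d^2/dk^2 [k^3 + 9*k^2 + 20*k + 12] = 6*k + 18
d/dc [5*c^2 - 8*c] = 10*c - 8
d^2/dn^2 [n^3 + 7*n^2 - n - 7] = 6*n + 14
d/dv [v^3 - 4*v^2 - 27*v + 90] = 3*v^2 - 8*v - 27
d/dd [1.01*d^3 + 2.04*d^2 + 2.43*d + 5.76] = 3.03*d^2 + 4.08*d + 2.43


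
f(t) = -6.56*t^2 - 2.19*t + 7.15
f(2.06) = -25.20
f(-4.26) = -102.57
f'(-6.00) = 76.53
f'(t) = -13.12*t - 2.19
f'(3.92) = -53.62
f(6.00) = -242.15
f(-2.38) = -24.80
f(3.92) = -102.24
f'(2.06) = -29.22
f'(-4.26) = 53.70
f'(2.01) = -28.56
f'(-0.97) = 10.54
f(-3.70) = -74.55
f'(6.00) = -80.91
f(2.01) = -23.75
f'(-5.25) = 66.69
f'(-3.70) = 46.35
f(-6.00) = -215.87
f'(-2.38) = 29.04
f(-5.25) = -162.16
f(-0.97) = 3.10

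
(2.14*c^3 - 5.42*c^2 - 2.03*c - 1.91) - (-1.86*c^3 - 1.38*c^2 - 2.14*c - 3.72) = 4.0*c^3 - 4.04*c^2 + 0.11*c + 1.81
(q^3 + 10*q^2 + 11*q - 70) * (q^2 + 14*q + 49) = q^5 + 24*q^4 + 200*q^3 + 574*q^2 - 441*q - 3430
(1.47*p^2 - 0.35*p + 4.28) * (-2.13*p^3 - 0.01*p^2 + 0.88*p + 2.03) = -3.1311*p^5 + 0.7308*p^4 - 7.8193*p^3 + 2.6333*p^2 + 3.0559*p + 8.6884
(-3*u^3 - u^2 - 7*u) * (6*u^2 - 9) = -18*u^5 - 6*u^4 - 15*u^3 + 9*u^2 + 63*u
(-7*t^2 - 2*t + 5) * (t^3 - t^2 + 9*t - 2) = -7*t^5 + 5*t^4 - 56*t^3 - 9*t^2 + 49*t - 10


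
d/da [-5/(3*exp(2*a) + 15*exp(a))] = 5*(2*exp(a) + 5)*exp(-a)/(3*(exp(a) + 5)^2)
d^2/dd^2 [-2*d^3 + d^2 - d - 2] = 2 - 12*d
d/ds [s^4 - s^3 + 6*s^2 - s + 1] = 4*s^3 - 3*s^2 + 12*s - 1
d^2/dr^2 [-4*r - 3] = 0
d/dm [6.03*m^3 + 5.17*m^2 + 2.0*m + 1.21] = 18.09*m^2 + 10.34*m + 2.0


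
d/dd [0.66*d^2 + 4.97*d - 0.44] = 1.32*d + 4.97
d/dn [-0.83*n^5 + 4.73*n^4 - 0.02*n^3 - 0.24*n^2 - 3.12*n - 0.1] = -4.15*n^4 + 18.92*n^3 - 0.06*n^2 - 0.48*n - 3.12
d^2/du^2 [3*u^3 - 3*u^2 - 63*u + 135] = 18*u - 6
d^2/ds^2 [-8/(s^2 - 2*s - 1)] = 16*(-s^2 + 2*s + 4*(s - 1)^2 + 1)/(-s^2 + 2*s + 1)^3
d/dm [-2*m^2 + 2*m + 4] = 2 - 4*m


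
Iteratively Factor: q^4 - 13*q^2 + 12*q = (q - 3)*(q^3 + 3*q^2 - 4*q) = (q - 3)*(q + 4)*(q^2 - q) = q*(q - 3)*(q + 4)*(q - 1)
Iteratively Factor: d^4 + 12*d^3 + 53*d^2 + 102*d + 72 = (d + 3)*(d^3 + 9*d^2 + 26*d + 24) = (d + 3)*(d + 4)*(d^2 + 5*d + 6) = (d + 3)^2*(d + 4)*(d + 2)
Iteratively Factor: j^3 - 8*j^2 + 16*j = (j)*(j^2 - 8*j + 16) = j*(j - 4)*(j - 4)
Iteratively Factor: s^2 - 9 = (s - 3)*(s + 3)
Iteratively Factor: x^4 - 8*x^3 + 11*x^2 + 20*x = (x + 1)*(x^3 - 9*x^2 + 20*x) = (x - 4)*(x + 1)*(x^2 - 5*x) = x*(x - 4)*(x + 1)*(x - 5)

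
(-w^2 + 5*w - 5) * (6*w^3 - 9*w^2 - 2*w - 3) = -6*w^5 + 39*w^4 - 73*w^3 + 38*w^2 - 5*w + 15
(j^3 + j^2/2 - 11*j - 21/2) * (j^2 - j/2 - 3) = j^5 - 57*j^3/4 - 13*j^2/2 + 153*j/4 + 63/2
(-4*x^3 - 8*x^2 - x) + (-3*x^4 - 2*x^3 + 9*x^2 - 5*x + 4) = -3*x^4 - 6*x^3 + x^2 - 6*x + 4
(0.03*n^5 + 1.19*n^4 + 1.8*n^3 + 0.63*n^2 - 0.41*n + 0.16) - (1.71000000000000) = 0.03*n^5 + 1.19*n^4 + 1.8*n^3 + 0.63*n^2 - 0.41*n - 1.55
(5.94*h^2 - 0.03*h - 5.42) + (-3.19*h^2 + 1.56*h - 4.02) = 2.75*h^2 + 1.53*h - 9.44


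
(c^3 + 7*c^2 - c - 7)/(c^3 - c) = (c + 7)/c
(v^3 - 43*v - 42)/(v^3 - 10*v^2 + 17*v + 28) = (v + 6)/(v - 4)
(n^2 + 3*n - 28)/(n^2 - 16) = (n + 7)/(n + 4)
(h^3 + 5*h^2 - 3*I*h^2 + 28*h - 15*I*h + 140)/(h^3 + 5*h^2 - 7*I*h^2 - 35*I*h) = (h + 4*I)/h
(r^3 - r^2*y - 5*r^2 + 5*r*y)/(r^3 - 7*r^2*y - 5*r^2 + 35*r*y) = (-r + y)/(-r + 7*y)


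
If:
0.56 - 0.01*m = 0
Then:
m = 56.00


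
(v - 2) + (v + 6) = 2*v + 4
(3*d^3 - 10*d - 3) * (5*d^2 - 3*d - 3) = 15*d^5 - 9*d^4 - 59*d^3 + 15*d^2 + 39*d + 9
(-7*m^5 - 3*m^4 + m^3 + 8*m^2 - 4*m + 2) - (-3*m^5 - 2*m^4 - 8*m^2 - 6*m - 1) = -4*m^5 - m^4 + m^3 + 16*m^2 + 2*m + 3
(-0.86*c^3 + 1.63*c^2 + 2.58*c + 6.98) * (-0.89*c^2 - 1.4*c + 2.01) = 0.7654*c^5 - 0.2467*c^4 - 6.3068*c^3 - 6.5479*c^2 - 4.5862*c + 14.0298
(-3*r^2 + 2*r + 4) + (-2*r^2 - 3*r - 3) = -5*r^2 - r + 1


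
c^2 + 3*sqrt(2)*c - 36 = (c - 3*sqrt(2))*(c + 6*sqrt(2))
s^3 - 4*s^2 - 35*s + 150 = (s - 5)^2*(s + 6)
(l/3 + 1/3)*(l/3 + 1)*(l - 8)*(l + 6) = l^4/9 + 2*l^3/9 - 53*l^2/9 - 22*l - 16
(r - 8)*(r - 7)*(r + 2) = r^3 - 13*r^2 + 26*r + 112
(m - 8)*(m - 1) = m^2 - 9*m + 8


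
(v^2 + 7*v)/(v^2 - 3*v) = (v + 7)/(v - 3)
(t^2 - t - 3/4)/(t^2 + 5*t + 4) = (t^2 - t - 3/4)/(t^2 + 5*t + 4)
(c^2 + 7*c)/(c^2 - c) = (c + 7)/(c - 1)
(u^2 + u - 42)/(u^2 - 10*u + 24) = (u + 7)/(u - 4)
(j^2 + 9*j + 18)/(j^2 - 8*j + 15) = (j^2 + 9*j + 18)/(j^2 - 8*j + 15)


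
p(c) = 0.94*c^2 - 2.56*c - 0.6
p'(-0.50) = -3.50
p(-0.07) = -0.42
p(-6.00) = 48.60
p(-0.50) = 0.92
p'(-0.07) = -2.69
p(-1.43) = 4.98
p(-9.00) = 98.58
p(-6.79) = 60.12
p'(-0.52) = -3.54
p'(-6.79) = -15.33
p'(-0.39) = -3.29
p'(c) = 1.88*c - 2.56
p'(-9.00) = -19.48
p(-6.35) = 53.56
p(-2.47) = 11.46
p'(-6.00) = -13.84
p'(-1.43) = -5.25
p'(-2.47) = -7.20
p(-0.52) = 0.99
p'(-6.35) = -14.50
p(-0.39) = 0.54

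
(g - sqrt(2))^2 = g^2 - 2*sqrt(2)*g + 2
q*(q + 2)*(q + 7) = q^3 + 9*q^2 + 14*q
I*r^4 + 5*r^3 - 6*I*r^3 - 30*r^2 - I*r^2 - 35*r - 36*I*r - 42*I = (r - 7)*(r - 6*I)*(r + I)*(I*r + I)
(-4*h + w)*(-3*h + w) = 12*h^2 - 7*h*w + w^2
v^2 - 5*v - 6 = (v - 6)*(v + 1)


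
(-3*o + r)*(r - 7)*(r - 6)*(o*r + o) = -3*o^2*r^3 + 36*o^2*r^2 - 87*o^2*r - 126*o^2 + o*r^4 - 12*o*r^3 + 29*o*r^2 + 42*o*r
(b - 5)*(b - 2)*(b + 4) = b^3 - 3*b^2 - 18*b + 40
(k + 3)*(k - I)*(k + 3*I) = k^3 + 3*k^2 + 2*I*k^2 + 3*k + 6*I*k + 9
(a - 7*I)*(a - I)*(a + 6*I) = a^3 - 2*I*a^2 + 41*a - 42*I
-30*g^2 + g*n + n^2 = (-5*g + n)*(6*g + n)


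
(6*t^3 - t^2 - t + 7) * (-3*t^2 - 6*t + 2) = -18*t^5 - 33*t^4 + 21*t^3 - 17*t^2 - 44*t + 14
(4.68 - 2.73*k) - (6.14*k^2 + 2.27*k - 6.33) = -6.14*k^2 - 5.0*k + 11.01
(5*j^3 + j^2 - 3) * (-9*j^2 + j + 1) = -45*j^5 - 4*j^4 + 6*j^3 + 28*j^2 - 3*j - 3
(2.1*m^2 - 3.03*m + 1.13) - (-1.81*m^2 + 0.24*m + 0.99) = 3.91*m^2 - 3.27*m + 0.14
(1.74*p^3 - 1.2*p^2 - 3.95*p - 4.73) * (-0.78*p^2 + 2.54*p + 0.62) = -1.3572*p^5 + 5.3556*p^4 + 1.1118*p^3 - 7.0876*p^2 - 14.4632*p - 2.9326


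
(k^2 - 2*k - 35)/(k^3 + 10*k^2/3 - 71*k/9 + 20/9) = 9*(k - 7)/(9*k^2 - 15*k + 4)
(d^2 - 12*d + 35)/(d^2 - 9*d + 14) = (d - 5)/(d - 2)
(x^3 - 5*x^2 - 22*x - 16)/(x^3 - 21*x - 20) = (x^2 - 6*x - 16)/(x^2 - x - 20)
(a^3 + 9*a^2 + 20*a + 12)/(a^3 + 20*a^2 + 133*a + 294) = (a^2 + 3*a + 2)/(a^2 + 14*a + 49)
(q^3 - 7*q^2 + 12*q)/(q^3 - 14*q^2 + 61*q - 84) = q/(q - 7)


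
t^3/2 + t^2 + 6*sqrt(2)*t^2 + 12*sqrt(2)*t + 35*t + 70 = (t/2 + 1)*(t + 5*sqrt(2))*(t + 7*sqrt(2))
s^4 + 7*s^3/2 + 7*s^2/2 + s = s*(s + 1/2)*(s + 1)*(s + 2)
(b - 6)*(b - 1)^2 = b^3 - 8*b^2 + 13*b - 6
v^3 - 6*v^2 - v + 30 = (v - 5)*(v - 3)*(v + 2)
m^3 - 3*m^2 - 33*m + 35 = (m - 7)*(m - 1)*(m + 5)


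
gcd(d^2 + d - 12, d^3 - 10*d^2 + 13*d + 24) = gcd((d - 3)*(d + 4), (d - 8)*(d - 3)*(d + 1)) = d - 3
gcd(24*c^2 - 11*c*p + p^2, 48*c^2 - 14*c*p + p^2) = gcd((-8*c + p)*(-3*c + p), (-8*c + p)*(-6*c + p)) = -8*c + p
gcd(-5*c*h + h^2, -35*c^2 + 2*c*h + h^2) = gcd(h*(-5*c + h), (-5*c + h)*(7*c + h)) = 5*c - h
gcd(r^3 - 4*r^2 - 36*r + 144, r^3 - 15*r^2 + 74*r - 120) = r^2 - 10*r + 24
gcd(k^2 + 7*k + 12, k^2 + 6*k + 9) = k + 3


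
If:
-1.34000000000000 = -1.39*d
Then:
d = 0.96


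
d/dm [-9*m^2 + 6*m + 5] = 6 - 18*m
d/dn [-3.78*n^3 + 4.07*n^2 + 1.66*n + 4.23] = -11.34*n^2 + 8.14*n + 1.66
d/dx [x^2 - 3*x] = 2*x - 3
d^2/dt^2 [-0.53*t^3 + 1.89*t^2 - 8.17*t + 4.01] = 3.78 - 3.18*t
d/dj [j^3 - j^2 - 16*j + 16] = 3*j^2 - 2*j - 16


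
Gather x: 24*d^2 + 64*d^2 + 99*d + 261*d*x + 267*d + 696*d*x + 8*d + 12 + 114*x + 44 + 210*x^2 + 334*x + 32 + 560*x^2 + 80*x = 88*d^2 + 374*d + 770*x^2 + x*(957*d + 528) + 88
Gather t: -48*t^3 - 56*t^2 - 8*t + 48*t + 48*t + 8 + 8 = -48*t^3 - 56*t^2 + 88*t + 16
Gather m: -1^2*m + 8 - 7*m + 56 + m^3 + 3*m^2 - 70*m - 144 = m^3 + 3*m^2 - 78*m - 80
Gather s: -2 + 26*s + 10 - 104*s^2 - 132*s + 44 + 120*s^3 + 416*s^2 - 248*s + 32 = 120*s^3 + 312*s^2 - 354*s + 84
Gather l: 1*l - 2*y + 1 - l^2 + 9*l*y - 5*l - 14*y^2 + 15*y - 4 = -l^2 + l*(9*y - 4) - 14*y^2 + 13*y - 3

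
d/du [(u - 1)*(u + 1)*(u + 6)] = 3*u^2 + 12*u - 1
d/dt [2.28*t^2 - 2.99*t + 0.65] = 4.56*t - 2.99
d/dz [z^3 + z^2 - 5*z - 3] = 3*z^2 + 2*z - 5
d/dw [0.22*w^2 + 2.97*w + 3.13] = 0.44*w + 2.97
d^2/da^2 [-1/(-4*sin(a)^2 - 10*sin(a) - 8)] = (-16*sin(a)^4 - 30*sin(a)^3 + 31*sin(a)^2 + 80*sin(a) + 34)/(2*(5*sin(a) - cos(2*a) + 5)^3)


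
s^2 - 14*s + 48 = (s - 8)*(s - 6)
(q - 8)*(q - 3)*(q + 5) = q^3 - 6*q^2 - 31*q + 120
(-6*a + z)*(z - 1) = -6*a*z + 6*a + z^2 - z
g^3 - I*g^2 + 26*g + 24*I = (g - 6*I)*(g + I)*(g + 4*I)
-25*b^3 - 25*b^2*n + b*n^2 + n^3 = (-5*b + n)*(b + n)*(5*b + n)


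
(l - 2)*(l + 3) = l^2 + l - 6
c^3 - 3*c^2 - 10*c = c*(c - 5)*(c + 2)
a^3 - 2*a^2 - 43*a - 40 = (a - 8)*(a + 1)*(a + 5)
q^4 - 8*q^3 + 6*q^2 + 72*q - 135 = (q - 5)*(q - 3)^2*(q + 3)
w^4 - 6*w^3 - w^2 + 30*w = w*(w - 5)*(w - 3)*(w + 2)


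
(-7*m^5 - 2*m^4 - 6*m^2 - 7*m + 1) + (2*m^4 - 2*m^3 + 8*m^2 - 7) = -7*m^5 - 2*m^3 + 2*m^2 - 7*m - 6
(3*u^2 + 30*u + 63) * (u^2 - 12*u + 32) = 3*u^4 - 6*u^3 - 201*u^2 + 204*u + 2016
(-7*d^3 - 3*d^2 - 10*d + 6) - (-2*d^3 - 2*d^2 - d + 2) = -5*d^3 - d^2 - 9*d + 4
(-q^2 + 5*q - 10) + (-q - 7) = -q^2 + 4*q - 17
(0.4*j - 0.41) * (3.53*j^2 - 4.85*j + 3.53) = 1.412*j^3 - 3.3873*j^2 + 3.4005*j - 1.4473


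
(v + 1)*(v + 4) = v^2 + 5*v + 4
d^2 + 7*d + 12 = (d + 3)*(d + 4)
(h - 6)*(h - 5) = h^2 - 11*h + 30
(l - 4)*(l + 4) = l^2 - 16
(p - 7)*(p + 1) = p^2 - 6*p - 7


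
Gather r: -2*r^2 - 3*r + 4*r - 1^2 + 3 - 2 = -2*r^2 + r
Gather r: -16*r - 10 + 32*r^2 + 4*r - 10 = 32*r^2 - 12*r - 20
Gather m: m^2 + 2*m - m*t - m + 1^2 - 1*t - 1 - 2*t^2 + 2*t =m^2 + m*(1 - t) - 2*t^2 + t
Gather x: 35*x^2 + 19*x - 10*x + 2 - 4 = 35*x^2 + 9*x - 2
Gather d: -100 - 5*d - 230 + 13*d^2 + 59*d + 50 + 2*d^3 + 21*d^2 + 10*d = 2*d^3 + 34*d^2 + 64*d - 280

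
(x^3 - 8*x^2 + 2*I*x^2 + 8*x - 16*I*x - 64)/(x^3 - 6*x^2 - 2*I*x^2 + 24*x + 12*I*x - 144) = (x^2 - 2*x*(4 + I) + 16*I)/(x^2 - 6*x*(1 + I) + 36*I)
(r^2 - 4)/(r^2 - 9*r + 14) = (r + 2)/(r - 7)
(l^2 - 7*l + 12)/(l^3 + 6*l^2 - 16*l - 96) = (l - 3)/(l^2 + 10*l + 24)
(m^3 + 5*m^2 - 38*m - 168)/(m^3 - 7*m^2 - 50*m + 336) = (m + 4)/(m - 8)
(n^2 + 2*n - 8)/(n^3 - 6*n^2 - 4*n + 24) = (n + 4)/(n^2 - 4*n - 12)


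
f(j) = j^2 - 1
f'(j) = 2*j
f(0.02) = -1.00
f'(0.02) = 0.04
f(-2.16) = 3.67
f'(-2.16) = -4.32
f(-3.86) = 13.90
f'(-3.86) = -7.72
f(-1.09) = 0.19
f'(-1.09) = -2.18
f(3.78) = 13.29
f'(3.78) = 7.56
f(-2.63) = 5.92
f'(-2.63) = -5.26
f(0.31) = -0.90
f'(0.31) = 0.62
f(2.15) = 3.62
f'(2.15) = 4.30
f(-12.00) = 143.00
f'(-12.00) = -24.00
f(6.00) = 35.00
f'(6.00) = 12.00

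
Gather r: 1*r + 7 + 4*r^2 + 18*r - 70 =4*r^2 + 19*r - 63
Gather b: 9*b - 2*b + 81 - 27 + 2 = 7*b + 56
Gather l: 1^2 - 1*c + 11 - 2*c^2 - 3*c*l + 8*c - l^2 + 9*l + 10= -2*c^2 + 7*c - l^2 + l*(9 - 3*c) + 22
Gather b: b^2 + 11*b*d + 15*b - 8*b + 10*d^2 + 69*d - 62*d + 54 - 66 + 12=b^2 + b*(11*d + 7) + 10*d^2 + 7*d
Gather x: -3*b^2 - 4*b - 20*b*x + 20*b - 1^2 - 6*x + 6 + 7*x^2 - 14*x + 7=-3*b^2 + 16*b + 7*x^2 + x*(-20*b - 20) + 12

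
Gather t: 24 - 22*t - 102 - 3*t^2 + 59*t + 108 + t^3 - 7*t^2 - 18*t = t^3 - 10*t^2 + 19*t + 30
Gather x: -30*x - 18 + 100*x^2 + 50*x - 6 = 100*x^2 + 20*x - 24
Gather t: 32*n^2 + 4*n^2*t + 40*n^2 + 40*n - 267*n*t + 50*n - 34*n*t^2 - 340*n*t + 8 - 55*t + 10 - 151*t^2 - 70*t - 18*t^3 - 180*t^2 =72*n^2 + 90*n - 18*t^3 + t^2*(-34*n - 331) + t*(4*n^2 - 607*n - 125) + 18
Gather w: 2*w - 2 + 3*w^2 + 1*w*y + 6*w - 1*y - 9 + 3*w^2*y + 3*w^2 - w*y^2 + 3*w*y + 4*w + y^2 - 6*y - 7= w^2*(3*y + 6) + w*(-y^2 + 4*y + 12) + y^2 - 7*y - 18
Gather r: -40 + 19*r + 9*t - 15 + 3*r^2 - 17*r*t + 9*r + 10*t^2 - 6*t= 3*r^2 + r*(28 - 17*t) + 10*t^2 + 3*t - 55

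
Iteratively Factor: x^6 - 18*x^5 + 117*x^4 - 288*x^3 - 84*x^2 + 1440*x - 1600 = (x - 2)*(x^5 - 16*x^4 + 85*x^3 - 118*x^2 - 320*x + 800) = (x - 5)*(x - 2)*(x^4 - 11*x^3 + 30*x^2 + 32*x - 160) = (x - 5)^2*(x - 2)*(x^3 - 6*x^2 + 32) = (x - 5)^2*(x - 2)*(x + 2)*(x^2 - 8*x + 16) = (x - 5)^2*(x - 4)*(x - 2)*(x + 2)*(x - 4)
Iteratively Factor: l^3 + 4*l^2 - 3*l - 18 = (l + 3)*(l^2 + l - 6) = (l + 3)^2*(l - 2)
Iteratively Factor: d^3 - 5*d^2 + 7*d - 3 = (d - 1)*(d^2 - 4*d + 3) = (d - 3)*(d - 1)*(d - 1)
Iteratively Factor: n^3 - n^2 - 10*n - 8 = (n - 4)*(n^2 + 3*n + 2) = (n - 4)*(n + 1)*(n + 2)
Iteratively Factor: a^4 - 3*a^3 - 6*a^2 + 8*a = (a + 2)*(a^3 - 5*a^2 + 4*a) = a*(a + 2)*(a^2 - 5*a + 4) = a*(a - 1)*(a + 2)*(a - 4)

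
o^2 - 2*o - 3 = (o - 3)*(o + 1)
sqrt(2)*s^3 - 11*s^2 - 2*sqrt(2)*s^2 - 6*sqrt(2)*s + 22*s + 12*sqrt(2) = (s - 2)*(s - 6*sqrt(2))*(sqrt(2)*s + 1)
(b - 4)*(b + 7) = b^2 + 3*b - 28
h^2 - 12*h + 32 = (h - 8)*(h - 4)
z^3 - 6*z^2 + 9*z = z*(z - 3)^2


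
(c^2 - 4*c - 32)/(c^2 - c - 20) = (c - 8)/(c - 5)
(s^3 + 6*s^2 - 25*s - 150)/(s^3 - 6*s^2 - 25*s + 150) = (s + 6)/(s - 6)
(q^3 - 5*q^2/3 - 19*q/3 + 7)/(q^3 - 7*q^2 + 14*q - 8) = (q^2 - 2*q/3 - 7)/(q^2 - 6*q + 8)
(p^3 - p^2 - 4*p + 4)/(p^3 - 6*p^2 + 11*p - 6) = (p + 2)/(p - 3)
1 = 1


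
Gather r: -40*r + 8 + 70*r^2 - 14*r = 70*r^2 - 54*r + 8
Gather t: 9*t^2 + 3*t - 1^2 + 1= 9*t^2 + 3*t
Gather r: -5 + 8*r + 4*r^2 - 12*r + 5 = 4*r^2 - 4*r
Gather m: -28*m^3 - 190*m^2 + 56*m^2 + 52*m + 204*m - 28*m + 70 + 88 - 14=-28*m^3 - 134*m^2 + 228*m + 144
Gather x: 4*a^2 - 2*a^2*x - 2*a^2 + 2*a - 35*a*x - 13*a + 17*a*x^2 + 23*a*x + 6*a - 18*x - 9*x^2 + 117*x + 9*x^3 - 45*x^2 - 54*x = 2*a^2 - 5*a + 9*x^3 + x^2*(17*a - 54) + x*(-2*a^2 - 12*a + 45)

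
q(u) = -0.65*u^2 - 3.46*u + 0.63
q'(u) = -1.3*u - 3.46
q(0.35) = -0.66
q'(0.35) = -3.92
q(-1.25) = 3.94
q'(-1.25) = -1.84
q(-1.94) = 4.90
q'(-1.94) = -0.94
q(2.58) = -12.62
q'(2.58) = -6.81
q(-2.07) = 5.01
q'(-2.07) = -0.77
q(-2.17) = 5.08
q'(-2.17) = -0.64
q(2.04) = -9.13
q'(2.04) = -6.11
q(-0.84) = 3.08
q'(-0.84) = -2.37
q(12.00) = -134.49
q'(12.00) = -19.06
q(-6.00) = -2.01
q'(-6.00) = 4.34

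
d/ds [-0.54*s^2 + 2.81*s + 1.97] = 2.81 - 1.08*s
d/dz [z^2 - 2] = 2*z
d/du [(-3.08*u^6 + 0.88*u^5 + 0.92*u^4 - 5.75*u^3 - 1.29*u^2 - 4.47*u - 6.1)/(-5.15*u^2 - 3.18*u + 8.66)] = (63.448*u^7 + 35.376*u^6 - 180.7064*u^5 + 58.9397*u^4 + 68.4388*u^3 - 168.3033*u^2 - 85.1728*u - 58.1082)/(26.5225*u^4 + 32.754*u^3 - 79.0856*u^2 - 55.0776*u + 74.9956)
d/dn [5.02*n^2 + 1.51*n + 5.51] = 10.04*n + 1.51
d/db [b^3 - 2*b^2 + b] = 3*b^2 - 4*b + 1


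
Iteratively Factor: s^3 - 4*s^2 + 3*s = (s - 3)*(s^2 - s) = (s - 3)*(s - 1)*(s)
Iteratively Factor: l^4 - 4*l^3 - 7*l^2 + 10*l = (l - 5)*(l^3 + l^2 - 2*l) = (l - 5)*(l + 2)*(l^2 - l) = (l - 5)*(l - 1)*(l + 2)*(l)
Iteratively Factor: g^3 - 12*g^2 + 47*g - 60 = (g - 3)*(g^2 - 9*g + 20) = (g - 5)*(g - 3)*(g - 4)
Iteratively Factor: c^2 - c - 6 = (c - 3)*(c + 2)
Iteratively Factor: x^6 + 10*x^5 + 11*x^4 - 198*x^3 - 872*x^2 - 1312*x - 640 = (x + 1)*(x^5 + 9*x^4 + 2*x^3 - 200*x^2 - 672*x - 640) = (x + 1)*(x + 4)*(x^4 + 5*x^3 - 18*x^2 - 128*x - 160) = (x + 1)*(x + 4)^2*(x^3 + x^2 - 22*x - 40) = (x + 1)*(x + 4)^3*(x^2 - 3*x - 10) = (x - 5)*(x + 1)*(x + 4)^3*(x + 2)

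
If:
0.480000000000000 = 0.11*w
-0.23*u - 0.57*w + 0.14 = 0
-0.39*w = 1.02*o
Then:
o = -1.67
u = -10.21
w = 4.36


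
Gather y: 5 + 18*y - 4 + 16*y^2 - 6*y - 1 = 16*y^2 + 12*y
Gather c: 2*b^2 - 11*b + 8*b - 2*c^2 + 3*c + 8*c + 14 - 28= 2*b^2 - 3*b - 2*c^2 + 11*c - 14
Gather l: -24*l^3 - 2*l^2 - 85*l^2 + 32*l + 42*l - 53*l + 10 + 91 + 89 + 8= -24*l^3 - 87*l^2 + 21*l + 198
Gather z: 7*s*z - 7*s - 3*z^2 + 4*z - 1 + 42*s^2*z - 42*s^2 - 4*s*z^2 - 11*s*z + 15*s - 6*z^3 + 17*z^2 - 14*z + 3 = -42*s^2 + 8*s - 6*z^3 + z^2*(14 - 4*s) + z*(42*s^2 - 4*s - 10) + 2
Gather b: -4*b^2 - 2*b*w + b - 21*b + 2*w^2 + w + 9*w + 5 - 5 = -4*b^2 + b*(-2*w - 20) + 2*w^2 + 10*w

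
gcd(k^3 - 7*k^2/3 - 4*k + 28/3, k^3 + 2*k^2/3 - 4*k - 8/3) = k^2 - 4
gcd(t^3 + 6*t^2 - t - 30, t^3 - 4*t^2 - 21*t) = t + 3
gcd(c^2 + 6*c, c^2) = c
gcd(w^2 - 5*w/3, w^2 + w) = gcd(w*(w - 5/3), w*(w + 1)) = w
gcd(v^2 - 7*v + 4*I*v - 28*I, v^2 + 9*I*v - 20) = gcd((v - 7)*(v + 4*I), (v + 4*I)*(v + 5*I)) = v + 4*I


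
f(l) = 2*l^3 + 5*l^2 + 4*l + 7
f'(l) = 6*l^2 + 10*l + 4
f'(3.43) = 108.89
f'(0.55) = 11.32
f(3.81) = 205.43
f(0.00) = 7.00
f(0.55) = 11.05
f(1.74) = 39.63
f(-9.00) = -1082.00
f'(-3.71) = 49.48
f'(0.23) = 6.62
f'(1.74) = 39.57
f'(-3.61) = 46.09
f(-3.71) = -41.15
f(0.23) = 8.21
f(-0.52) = 5.99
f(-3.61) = -36.37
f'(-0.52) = 0.42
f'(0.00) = 4.00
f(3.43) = 160.25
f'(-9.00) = 400.00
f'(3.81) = 129.20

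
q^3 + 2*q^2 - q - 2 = (q - 1)*(q + 1)*(q + 2)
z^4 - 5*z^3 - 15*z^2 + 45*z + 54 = (z - 6)*(z - 3)*(z + 1)*(z + 3)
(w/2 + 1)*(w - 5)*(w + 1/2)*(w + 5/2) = w^4/2 - 71*w^2/8 - 135*w/8 - 25/4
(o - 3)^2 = o^2 - 6*o + 9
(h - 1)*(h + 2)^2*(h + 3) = h^4 + 6*h^3 + 9*h^2 - 4*h - 12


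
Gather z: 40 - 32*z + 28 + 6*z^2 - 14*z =6*z^2 - 46*z + 68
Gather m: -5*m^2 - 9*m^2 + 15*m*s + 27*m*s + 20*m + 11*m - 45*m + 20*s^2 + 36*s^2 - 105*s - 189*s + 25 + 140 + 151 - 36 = -14*m^2 + m*(42*s - 14) + 56*s^2 - 294*s + 280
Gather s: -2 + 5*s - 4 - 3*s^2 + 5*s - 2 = -3*s^2 + 10*s - 8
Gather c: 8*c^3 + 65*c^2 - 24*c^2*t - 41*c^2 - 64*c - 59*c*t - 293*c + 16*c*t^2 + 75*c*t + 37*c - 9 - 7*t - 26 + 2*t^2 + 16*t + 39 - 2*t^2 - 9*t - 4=8*c^3 + c^2*(24 - 24*t) + c*(16*t^2 + 16*t - 320)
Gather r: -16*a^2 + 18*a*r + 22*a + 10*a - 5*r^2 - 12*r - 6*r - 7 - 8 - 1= -16*a^2 + 32*a - 5*r^2 + r*(18*a - 18) - 16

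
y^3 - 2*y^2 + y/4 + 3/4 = (y - 3/2)*(y - 1)*(y + 1/2)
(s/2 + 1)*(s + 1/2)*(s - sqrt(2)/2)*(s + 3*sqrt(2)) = s^4/2 + 5*s^3/4 + 5*sqrt(2)*s^3/4 - s^2 + 25*sqrt(2)*s^2/8 - 15*s/4 + 5*sqrt(2)*s/4 - 3/2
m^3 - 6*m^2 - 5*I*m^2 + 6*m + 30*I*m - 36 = (m - 6)*(m - 6*I)*(m + I)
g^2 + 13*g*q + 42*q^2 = (g + 6*q)*(g + 7*q)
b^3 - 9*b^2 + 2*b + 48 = (b - 8)*(b - 3)*(b + 2)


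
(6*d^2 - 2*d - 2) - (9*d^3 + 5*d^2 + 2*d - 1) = -9*d^3 + d^2 - 4*d - 1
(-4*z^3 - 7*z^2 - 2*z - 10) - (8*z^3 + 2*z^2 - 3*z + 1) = -12*z^3 - 9*z^2 + z - 11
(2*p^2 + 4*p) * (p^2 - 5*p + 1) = 2*p^4 - 6*p^3 - 18*p^2 + 4*p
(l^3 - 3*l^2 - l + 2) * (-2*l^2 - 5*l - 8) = -2*l^5 + l^4 + 9*l^3 + 25*l^2 - 2*l - 16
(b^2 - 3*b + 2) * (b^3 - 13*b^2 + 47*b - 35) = b^5 - 16*b^4 + 88*b^3 - 202*b^2 + 199*b - 70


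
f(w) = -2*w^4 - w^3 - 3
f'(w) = -8*w^3 - 3*w^2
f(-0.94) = -3.73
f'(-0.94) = 3.99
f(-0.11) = -3.00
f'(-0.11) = -0.03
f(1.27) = -10.25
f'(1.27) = -21.23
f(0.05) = -3.00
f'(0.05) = -0.01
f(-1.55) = -10.82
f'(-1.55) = 22.58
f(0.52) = -3.29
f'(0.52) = -1.94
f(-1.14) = -4.90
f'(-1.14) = 7.95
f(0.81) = -4.39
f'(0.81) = -6.22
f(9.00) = -13854.00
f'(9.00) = -6075.00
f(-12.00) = -39747.00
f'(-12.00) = 13392.00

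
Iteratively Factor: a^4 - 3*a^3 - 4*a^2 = (a - 4)*(a^3 + a^2) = (a - 4)*(a + 1)*(a^2) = a*(a - 4)*(a + 1)*(a)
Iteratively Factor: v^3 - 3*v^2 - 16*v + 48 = (v - 4)*(v^2 + v - 12) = (v - 4)*(v - 3)*(v + 4)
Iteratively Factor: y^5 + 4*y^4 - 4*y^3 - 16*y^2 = (y)*(y^4 + 4*y^3 - 4*y^2 - 16*y) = y*(y + 4)*(y^3 - 4*y) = y^2*(y + 4)*(y^2 - 4) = y^2*(y + 2)*(y + 4)*(y - 2)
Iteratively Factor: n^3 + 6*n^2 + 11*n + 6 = (n + 2)*(n^2 + 4*n + 3) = (n + 1)*(n + 2)*(n + 3)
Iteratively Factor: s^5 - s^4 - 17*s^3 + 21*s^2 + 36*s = (s - 3)*(s^4 + 2*s^3 - 11*s^2 - 12*s) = s*(s - 3)*(s^3 + 2*s^2 - 11*s - 12) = s*(s - 3)*(s + 4)*(s^2 - 2*s - 3) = s*(s - 3)^2*(s + 4)*(s + 1)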